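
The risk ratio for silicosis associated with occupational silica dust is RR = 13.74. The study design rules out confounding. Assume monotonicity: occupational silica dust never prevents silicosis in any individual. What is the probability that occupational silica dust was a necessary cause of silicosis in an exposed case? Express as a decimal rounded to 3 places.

PN ≈ 0.927

Under exogeneity and monotonicity, PN = (RR − 1) / RR = 1 − 1/RR.
PN = (13.74 − 1) / 13.74 = 12.74 / 13.74 ≈ 0.9272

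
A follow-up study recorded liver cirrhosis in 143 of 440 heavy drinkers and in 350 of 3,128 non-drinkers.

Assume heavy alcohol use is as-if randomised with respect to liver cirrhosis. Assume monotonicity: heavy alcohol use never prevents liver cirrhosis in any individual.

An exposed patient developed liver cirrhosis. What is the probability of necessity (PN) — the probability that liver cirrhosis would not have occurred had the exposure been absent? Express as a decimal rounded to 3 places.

p₁ = P(outcome | exposed) = 143/440 = 0.325
p₀ = P(outcome | unexposed) = 350/3128 = 0.11189
Under exogeneity and monotonicity, PN = (p₁ − p₀) / p₁.
PN = (0.325 − 0.11189) / 0.325 = 0.21311 / 0.325 ≈ 0.6557

PN ≈ 0.656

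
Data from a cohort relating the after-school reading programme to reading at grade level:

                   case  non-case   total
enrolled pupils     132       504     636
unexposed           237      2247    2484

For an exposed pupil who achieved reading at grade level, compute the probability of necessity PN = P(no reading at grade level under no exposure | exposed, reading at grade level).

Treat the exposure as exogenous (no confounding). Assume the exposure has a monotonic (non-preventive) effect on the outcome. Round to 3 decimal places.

PN ≈ 0.540

p₁ = P(outcome | exposed) = 132/636 = 0.20755
p₀ = P(outcome | unexposed) = 237/2484 = 0.095411
Under exogeneity and monotonicity, PN = (p₁ − p₀)/p₁.
PN = (0.20755 − 0.095411) / 0.20755 ≈ 0.5403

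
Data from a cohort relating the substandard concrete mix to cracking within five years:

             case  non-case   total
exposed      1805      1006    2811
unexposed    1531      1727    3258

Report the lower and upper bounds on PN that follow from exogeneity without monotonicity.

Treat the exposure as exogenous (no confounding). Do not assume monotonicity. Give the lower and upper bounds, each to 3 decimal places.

0.268 ≤ PN ≤ 0.826

p₁ = P(outcome | exposed) = 1805/2811 = 0.64212
p₀ = P(outcome | unexposed) = 1531/3258 = 0.46992
Under exogeneity alone the bounds on PN are max{0,(p₁−p₀)/p₁} ≤ PN ≤ min{1,(1−p₀)/p₁}.
  lower = (p₁ − p₀)/p₁ = 0.1722 / 0.64212 ≈ 0.2682
  upper = min{1, (1 − p₀)/p₁} = 0.53008 / 0.64212 ≈ 0.8255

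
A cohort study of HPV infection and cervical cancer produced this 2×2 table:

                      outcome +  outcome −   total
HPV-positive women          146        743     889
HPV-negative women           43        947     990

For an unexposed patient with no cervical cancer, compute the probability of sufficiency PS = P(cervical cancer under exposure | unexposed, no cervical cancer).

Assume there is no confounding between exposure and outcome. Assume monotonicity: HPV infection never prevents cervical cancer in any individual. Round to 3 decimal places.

PS ≈ 0.126

p₁ = P(outcome | exposed) = 146/889 = 0.16423
p₀ = P(outcome | unexposed) = 43/990 = 0.043434
Under exogeneity and monotonicity, PS = (p₁ − p₀)/(1 − p₀).
PS = (0.16423 − 0.043434) / 0.95657 ≈ 0.1263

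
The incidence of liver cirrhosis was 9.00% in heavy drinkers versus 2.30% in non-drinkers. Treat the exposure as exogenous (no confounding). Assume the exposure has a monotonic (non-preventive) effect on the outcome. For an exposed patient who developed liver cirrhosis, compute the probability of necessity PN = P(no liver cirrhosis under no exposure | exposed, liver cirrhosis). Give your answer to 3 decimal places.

p₁ = 0.09, p₀ = 0.023.
Under exogeneity and monotonicity, PN = (p₁ − p₀) / p₁.
PN = (0.09 − 0.023) / 0.09 = 0.067 / 0.09 ≈ 0.7444

PN ≈ 0.744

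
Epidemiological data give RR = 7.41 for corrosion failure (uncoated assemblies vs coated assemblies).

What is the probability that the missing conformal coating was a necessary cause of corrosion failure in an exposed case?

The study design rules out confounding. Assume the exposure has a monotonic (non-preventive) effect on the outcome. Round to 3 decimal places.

Under exogeneity and monotonicity, PN = (RR − 1) / RR = 1 − 1/RR.
PN = (7.41 − 1) / 7.41 = 6.41 / 7.41 ≈ 0.8650

PN ≈ 0.865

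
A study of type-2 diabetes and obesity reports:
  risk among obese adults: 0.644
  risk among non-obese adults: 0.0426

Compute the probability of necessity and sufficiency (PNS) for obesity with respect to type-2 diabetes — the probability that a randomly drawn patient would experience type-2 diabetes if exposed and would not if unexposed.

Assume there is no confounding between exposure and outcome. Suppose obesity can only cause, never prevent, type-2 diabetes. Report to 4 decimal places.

PNS ≈ 0.6014

Let p₁ = 0.644, p₀ = 0.0426.
Under exogeneity and monotonicity, PNS = p₁ − p₀.
PNS = 0.644 − 0.0426 = 0.6014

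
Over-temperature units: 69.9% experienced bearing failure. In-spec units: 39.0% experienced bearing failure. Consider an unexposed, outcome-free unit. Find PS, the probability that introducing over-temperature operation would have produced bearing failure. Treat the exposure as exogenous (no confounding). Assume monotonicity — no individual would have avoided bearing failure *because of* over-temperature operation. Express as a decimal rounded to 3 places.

PS ≈ 0.507

p₁ = 0.699, p₀ = 0.39.
Under exogeneity and monotonicity, PS = (p₁ − p₀) / (1 − p₀).
PS = (0.699 − 0.39) / (1 − 0.39) = 0.309 / 0.61 ≈ 0.5066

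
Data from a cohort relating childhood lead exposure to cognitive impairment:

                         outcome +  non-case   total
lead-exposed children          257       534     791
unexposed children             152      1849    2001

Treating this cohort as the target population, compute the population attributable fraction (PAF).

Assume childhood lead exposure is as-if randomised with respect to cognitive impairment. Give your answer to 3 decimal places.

p₁ = P(outcome | exposed) = 257/791 = 0.32491
p₀ = P(outcome | unexposed) = 152/2001 = 0.075962
Exposure prevalence π = 791/2792 = 0.28331; overall risk P(Y=1) = 0.14649.
Under exogeneity, PAF = [P(Y=1) − p₀]/P(Y=1).
PAF = (0.14649 − 0.075962) / 0.14649 ≈ 0.4815

PAF ≈ 0.481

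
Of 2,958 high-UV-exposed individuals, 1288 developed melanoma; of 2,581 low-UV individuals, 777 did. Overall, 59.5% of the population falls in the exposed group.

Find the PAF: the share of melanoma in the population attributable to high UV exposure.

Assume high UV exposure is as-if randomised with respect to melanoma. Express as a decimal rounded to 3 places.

p₁ = P(outcome | exposed) = 1288/2958 = 0.43543
p₀ = P(outcome | unexposed) = 777/2581 = 0.30105
Overall risk P(Y=1) = π·p₁ + (1−π)·p₀ = 0.595×0.43543 + 0.405×0.30105 = 0.381.
Under exogeneity, PAF = [P(Y=1) − p₀] / P(Y=1).
PAF = (0.381 − 0.30105) / 0.381 ≈ 0.2099

PAF ≈ 0.210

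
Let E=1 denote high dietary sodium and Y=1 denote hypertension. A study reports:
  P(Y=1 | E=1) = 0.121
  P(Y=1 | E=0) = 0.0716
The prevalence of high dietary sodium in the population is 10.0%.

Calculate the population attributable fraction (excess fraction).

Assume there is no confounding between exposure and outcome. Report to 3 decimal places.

PAF ≈ 0.065

Let p₁ = 0.121, p₀ = 0.0716.
Overall risk P(Y=1) = π·p₁ + (1−π)·p₀ = 0.1×0.121 + 0.9×0.0716 = 0.07654.
Under exogeneity, PAF = [P(Y=1) − p₀] / P(Y=1).
PAF = (0.07654 − 0.0716) / 0.07654 ≈ 0.0645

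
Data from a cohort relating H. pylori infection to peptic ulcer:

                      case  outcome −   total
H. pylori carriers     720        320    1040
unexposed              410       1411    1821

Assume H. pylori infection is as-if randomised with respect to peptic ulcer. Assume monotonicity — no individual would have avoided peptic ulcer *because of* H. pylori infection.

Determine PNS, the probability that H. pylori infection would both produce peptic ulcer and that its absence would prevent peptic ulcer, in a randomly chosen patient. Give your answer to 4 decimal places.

PNS ≈ 0.4672

p₁ = P(outcome | exposed) = 720/1040 = 0.69231
p₀ = P(outcome | unexposed) = 410/1821 = 0.22515
Under exogeneity and monotonicity, PNS = p₁ − p₀.
PNS = 0.69231 − 0.22515 = 0.46716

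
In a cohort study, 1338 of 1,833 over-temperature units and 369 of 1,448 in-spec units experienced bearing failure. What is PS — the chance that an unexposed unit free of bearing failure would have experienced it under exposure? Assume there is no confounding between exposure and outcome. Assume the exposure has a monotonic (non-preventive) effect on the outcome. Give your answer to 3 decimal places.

PS ≈ 0.638

p₁ = P(outcome | exposed) = 1338/1833 = 0.72995
p₀ = P(outcome | unexposed) = 369/1448 = 0.25483
Under exogeneity and monotonicity, PS = (p₁ − p₀) / (1 − p₀).
PS = (0.72995 − 0.25483) / (1 − 0.25483) = 0.47512 / 0.74517 ≈ 0.6376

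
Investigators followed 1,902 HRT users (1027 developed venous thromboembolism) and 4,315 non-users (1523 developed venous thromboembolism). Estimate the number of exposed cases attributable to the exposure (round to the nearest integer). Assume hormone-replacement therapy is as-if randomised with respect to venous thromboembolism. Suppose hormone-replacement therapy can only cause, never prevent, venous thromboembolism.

about 356 cases

p₁ = P(outcome | exposed) = 1027/1902 = 0.53996
p₀ = P(outcome | unexposed) = 1523/4315 = 0.35295
PN = (p₁ − p₀)/p₁ = (0.53996 − 0.35295) / 0.53996 ≈ 0.34633.
Attributable cases ≈ PN × (exposed cases) = 0.34633 × 1027 ≈ 355.68.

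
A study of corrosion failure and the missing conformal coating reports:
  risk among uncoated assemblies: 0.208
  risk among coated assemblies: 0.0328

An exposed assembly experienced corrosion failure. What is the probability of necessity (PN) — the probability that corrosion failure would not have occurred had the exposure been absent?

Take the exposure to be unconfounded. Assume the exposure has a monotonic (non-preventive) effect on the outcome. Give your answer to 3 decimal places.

PN ≈ 0.842

Let p₁ = 0.208, p₀ = 0.0328.
Under exogeneity and monotonicity, PN = (p₁ − p₀) / p₁.
PN = (0.208 − 0.0328) / 0.208 = 0.1752 / 0.208 ≈ 0.8423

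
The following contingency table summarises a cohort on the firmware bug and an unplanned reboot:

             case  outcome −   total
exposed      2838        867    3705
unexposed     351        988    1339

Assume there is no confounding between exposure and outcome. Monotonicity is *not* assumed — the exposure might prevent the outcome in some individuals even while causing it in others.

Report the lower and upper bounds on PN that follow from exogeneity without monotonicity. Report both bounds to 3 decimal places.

p₁ = P(outcome | exposed) = 2838/3705 = 0.76599
p₀ = P(outcome | unexposed) = 351/1339 = 0.26214
Under exogeneity alone the bounds on PN are max{0,(p₁−p₀)/p₁} ≤ PN ≤ min{1,(1−p₀)/p₁}.
  lower = (p₁ − p₀)/p₁ = 0.50386 / 0.76599 ≈ 0.6578
  upper = min{1, (1 − p₀)/p₁} = 0.73786 / 0.76599 ≈ 0.9633

0.658 ≤ PN ≤ 0.963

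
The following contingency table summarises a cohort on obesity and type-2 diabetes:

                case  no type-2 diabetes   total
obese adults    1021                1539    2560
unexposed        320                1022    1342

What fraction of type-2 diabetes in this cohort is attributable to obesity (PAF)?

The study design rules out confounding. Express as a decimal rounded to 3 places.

p₁ = P(outcome | exposed) = 1021/2560 = 0.39883
p₀ = P(outcome | unexposed) = 320/1342 = 0.23845
Exposure prevalence π = 2560/3902 = 0.65607; overall risk P(Y=1) = 0.34367.
Under exogeneity, PAF = [P(Y=1) − p₀]/P(Y=1).
PAF = (0.34367 − 0.23845) / 0.34367 ≈ 0.3062

PAF ≈ 0.306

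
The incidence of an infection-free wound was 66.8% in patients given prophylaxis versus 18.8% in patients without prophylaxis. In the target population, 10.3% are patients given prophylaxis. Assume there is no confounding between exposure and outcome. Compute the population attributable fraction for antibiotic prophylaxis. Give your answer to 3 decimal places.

p₁ = 0.668, p₀ = 0.188.
Overall risk P(Y=1) = π·p₁ + (1−π)·p₀ = 0.103×0.668 + 0.897×0.188 = 0.23744.
Under exogeneity, PAF = [P(Y=1) − p₀] / P(Y=1).
PAF = (0.23744 − 0.188) / 0.23744 ≈ 0.2082

PAF ≈ 0.208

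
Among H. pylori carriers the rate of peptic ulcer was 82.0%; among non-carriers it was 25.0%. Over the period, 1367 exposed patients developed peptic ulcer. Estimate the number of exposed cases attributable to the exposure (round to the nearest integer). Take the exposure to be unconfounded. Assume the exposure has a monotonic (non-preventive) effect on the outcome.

p₁ = 0.82, p₀ = 0.25.
PN = (p₁ − p₀)/p₁ = (0.82 − 0.25) / 0.82 ≈ 0.69512.
Attributable cases ≈ PN × (exposed cases) = 0.69512 × 1367 ≈ 950.23.

about 950 cases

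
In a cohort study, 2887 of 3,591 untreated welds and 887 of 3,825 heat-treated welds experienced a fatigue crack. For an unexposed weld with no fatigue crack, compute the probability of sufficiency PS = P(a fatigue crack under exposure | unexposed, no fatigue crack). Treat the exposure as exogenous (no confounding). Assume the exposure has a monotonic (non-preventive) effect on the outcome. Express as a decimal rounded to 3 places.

PS ≈ 0.745

p₁ = P(outcome | exposed) = 2887/3591 = 0.80395
p₀ = P(outcome | unexposed) = 887/3825 = 0.2319
Under exogeneity and monotonicity, PS = (p₁ − p₀) / (1 − p₀).
PS = (0.80395 − 0.2319) / (1 − 0.2319) = 0.57206 / 0.7681 ≈ 0.7448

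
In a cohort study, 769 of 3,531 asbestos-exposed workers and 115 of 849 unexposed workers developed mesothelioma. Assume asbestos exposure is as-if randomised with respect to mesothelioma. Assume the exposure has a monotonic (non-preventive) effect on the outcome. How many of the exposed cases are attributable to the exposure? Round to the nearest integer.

about 291 cases

p₁ = P(outcome | exposed) = 769/3531 = 0.21779
p₀ = P(outcome | unexposed) = 115/849 = 0.13545
PN = (p₁ − p₀)/p₁ = (0.21779 − 0.13545) / 0.21779 ≈ 0.37804.
Attributable cases ≈ PN × (exposed cases) = 0.37804 × 769 ≈ 290.71.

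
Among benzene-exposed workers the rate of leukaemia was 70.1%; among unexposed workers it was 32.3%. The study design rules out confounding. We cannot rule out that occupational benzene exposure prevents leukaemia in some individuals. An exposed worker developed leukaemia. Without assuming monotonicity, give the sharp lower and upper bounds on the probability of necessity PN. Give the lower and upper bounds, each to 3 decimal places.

p₁ = 0.701, p₀ = 0.323.
Under exogeneity alone the bounds on PN are max{0,(p₁−p₀)/p₁} ≤ PN ≤ min{1,(1−p₀)/p₁}.
  lower = (p₁ − p₀)/p₁ = 0.378 / 0.701 ≈ 0.5392
  upper = min{1, (1 − p₀)/p₁} = 0.677 / 0.701 ≈ 0.9658

0.539 ≤ PN ≤ 0.966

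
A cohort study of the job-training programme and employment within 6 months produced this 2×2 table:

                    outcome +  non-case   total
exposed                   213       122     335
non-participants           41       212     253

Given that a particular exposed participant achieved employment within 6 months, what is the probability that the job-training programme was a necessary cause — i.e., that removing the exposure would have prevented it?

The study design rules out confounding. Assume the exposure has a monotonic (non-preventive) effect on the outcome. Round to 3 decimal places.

p₁ = P(outcome | exposed) = 213/335 = 0.63582
p₀ = P(outcome | unexposed) = 41/253 = 0.16206
Under exogeneity and monotonicity, PN = (p₁ − p₀)/p₁.
PN = (0.63582 − 0.16206) / 0.63582 ≈ 0.7451

PN ≈ 0.745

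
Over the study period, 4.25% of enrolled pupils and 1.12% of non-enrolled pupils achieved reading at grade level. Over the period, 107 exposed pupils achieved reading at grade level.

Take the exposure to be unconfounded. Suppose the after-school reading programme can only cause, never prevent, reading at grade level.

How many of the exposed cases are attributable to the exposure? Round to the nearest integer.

about 79 cases

p₁ = 0.0425, p₀ = 0.0112.
PN = (p₁ − p₀)/p₁ = (0.0425 − 0.0112) / 0.0425 ≈ 0.73647.
Attributable cases ≈ PN × (exposed cases) = 0.73647 × 107 ≈ 78.80.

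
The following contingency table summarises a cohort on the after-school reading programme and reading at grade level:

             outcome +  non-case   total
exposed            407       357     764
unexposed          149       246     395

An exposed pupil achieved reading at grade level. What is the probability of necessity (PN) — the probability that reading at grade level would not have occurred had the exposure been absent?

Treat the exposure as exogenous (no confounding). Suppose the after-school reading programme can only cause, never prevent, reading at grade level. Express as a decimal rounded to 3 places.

PN ≈ 0.292

p₁ = P(outcome | exposed) = 407/764 = 0.53272
p₀ = P(outcome | unexposed) = 149/395 = 0.37722
Under exogeneity and monotonicity, PN = (p₁ − p₀)/p₁.
PN = (0.53272 − 0.37722) / 0.53272 ≈ 0.2919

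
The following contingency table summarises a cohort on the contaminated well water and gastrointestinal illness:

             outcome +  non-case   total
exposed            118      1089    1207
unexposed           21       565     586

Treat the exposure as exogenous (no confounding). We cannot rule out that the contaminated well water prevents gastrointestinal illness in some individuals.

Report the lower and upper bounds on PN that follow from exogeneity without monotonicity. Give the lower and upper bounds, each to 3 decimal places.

p₁ = P(outcome | exposed) = 118/1207 = 0.097763
p₀ = P(outcome | unexposed) = 21/586 = 0.035836
Under exogeneity alone the bounds on PN are max{0,(p₁−p₀)/p₁} ≤ PN ≤ min{1,(1−p₀)/p₁}.
  lower = (p₁ − p₀)/p₁ = 0.061927 / 0.097763 ≈ 0.6334
  upper = min{1, (1 − p₀)/p₁} = 0.96416 / 0.097763 ≈ 9.8623 → capped at 1

0.633 ≤ PN ≤ 1.000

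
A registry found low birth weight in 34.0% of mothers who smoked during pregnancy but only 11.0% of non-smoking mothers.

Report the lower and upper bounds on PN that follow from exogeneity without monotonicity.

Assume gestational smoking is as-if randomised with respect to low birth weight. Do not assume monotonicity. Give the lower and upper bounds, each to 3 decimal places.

0.676 ≤ PN ≤ 1.000

p₁ = 0.34, p₀ = 0.11.
Under exogeneity alone the bounds on PN are max{0,(p₁−p₀)/p₁} ≤ PN ≤ min{1,(1−p₀)/p₁}.
  lower = (p₁ − p₀)/p₁ = 0.23 / 0.34 ≈ 0.6765
  upper = min{1, (1 − p₀)/p₁} = 0.89 / 0.34 ≈ 2.6176 → capped at 1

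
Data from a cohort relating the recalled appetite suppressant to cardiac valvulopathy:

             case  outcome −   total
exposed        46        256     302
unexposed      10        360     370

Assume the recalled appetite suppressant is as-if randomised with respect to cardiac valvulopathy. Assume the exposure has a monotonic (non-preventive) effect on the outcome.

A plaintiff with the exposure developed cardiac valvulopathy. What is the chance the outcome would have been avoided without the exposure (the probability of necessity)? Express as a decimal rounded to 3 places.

p₁ = P(outcome | exposed) = 46/302 = 0.15232
p₀ = P(outcome | unexposed) = 10/370 = 0.027027
Under exogeneity and monotonicity, PN = (p₁ − p₀) / p₁.
PN = (0.15232 − 0.027027) / 0.15232 = 0.12529 / 0.15232 ≈ 0.8226

PN ≈ 0.823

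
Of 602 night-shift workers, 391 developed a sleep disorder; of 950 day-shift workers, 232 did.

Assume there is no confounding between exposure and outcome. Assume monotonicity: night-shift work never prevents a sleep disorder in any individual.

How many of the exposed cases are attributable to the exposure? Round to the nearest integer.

about 244 cases

p₁ = P(outcome | exposed) = 391/602 = 0.6495
p₀ = P(outcome | unexposed) = 232/950 = 0.24421
PN = (p₁ − p₀)/p₁ = (0.6495 − 0.24421) / 0.6495 ≈ 0.62400.
Attributable cases ≈ PN × (exposed cases) = 0.62400 × 391 ≈ 243.99.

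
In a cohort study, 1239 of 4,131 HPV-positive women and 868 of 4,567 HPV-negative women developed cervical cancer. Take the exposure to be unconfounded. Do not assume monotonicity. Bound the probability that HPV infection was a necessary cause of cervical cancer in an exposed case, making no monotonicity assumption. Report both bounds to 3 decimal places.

p₁ = P(outcome | exposed) = 1239/4131 = 0.29993
p₀ = P(outcome | unexposed) = 868/4567 = 0.19006
Under exogeneity alone the bounds on PN are max{0,(p₁−p₀)/p₁} ≤ PN ≤ min{1,(1−p₀)/p₁}.
  lower = (p₁ − p₀)/p₁ = 0.10987 / 0.29993 ≈ 0.3663
  upper = min{1, (1 − p₀)/p₁} = 0.80994 / 0.29993 ≈ 2.7005 → capped at 1

0.366 ≤ PN ≤ 1.000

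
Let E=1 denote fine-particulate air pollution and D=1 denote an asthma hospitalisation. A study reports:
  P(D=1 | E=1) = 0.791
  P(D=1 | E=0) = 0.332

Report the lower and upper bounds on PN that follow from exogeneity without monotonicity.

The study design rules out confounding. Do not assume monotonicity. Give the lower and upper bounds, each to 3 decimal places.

Let p₁ = 0.791, p₀ = 0.332.
Under exogeneity alone the bounds on PN are max{0,(p₁−p₀)/p₁} ≤ PN ≤ min{1,(1−p₀)/p₁}.
  lower = (p₁ − p₀)/p₁ = 0.459 / 0.791 ≈ 0.5803
  upper = min{1, (1 − p₀)/p₁} = 0.668 / 0.791 ≈ 0.8445

0.580 ≤ PN ≤ 0.845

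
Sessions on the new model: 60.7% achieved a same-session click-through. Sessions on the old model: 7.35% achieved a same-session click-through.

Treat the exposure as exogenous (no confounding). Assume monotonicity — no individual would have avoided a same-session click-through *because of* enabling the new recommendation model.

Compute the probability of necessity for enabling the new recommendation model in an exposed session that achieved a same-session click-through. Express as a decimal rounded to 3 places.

p₁ = 0.607, p₀ = 0.0735.
Under exogeneity and monotonicity, PN = (p₁ − p₀) / p₁.
PN = (0.607 − 0.0735) / 0.607 = 0.5335 / 0.607 ≈ 0.8789

PN ≈ 0.879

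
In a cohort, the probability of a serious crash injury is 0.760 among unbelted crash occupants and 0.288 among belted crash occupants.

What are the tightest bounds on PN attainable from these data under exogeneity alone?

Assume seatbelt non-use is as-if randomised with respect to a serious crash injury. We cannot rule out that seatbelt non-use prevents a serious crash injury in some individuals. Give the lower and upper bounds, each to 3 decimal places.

0.621 ≤ PN ≤ 0.937

Let p₁ = 0.76, p₀ = 0.288.
Under exogeneity alone the bounds on PN are max{0,(p₁−p₀)/p₁} ≤ PN ≤ min{1,(1−p₀)/p₁}.
  lower = (p₁ − p₀)/p₁ = 0.472 / 0.76 ≈ 0.6211
  upper = min{1, (1 − p₀)/p₁} = 0.712 / 0.76 ≈ 0.9368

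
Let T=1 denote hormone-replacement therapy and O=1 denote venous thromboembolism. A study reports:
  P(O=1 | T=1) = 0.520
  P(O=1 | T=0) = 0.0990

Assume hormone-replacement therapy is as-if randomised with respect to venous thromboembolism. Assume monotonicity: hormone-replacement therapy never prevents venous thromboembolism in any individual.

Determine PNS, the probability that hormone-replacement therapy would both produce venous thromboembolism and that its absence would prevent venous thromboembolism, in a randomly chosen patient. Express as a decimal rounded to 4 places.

PNS ≈ 0.4210

Let p₁ = 0.52, p₀ = 0.099.
Under exogeneity and monotonicity, PNS = p₁ − p₀.
PNS = 0.52 − 0.099 = 0.421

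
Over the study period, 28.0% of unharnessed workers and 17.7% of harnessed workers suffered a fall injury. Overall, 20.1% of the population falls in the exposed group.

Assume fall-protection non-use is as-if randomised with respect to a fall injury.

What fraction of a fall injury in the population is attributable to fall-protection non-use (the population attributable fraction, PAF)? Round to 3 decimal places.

PAF ≈ 0.105

p₁ = 0.28, p₀ = 0.177.
Overall risk P(Y=1) = π·p₁ + (1−π)·p₀ = 0.201×0.28 + 0.799×0.177 = 0.1977.
Under exogeneity, PAF = [P(Y=1) − p₀] / P(Y=1).
PAF = (0.1977 − 0.177) / 0.1977 ≈ 0.1047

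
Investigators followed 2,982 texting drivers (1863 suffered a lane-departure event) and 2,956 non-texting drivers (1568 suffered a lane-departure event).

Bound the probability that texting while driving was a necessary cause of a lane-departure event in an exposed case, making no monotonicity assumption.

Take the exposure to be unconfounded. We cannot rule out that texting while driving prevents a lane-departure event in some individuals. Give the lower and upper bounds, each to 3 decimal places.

p₁ = P(outcome | exposed) = 1863/2982 = 0.62475
p₀ = P(outcome | unexposed) = 1568/2956 = 0.53045
Under exogeneity alone the bounds on PN are max{0,(p₁−p₀)/p₁} ≤ PN ≤ min{1,(1−p₀)/p₁}.
  lower = (p₁ − p₀)/p₁ = 0.094302 / 0.62475 ≈ 0.1509
  upper = min{1, (1 − p₀)/p₁} = 0.46955 / 0.62475 ≈ 0.7516

0.151 ≤ PN ≤ 0.752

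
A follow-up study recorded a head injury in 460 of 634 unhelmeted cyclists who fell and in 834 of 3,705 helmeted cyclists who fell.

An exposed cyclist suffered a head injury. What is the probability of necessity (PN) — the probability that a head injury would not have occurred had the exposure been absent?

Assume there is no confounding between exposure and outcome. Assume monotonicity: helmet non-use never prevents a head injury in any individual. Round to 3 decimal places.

PN ≈ 0.690

p₁ = P(outcome | exposed) = 460/634 = 0.72555
p₀ = P(outcome | unexposed) = 834/3705 = 0.2251
Under exogeneity and monotonicity, PN = (p₁ − p₀) / p₁.
PN = (0.72555 − 0.2251) / 0.72555 = 0.50045 / 0.72555 ≈ 0.6898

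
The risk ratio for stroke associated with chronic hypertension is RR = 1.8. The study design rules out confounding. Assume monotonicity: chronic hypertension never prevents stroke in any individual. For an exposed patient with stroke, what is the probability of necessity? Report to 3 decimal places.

PN ≈ 0.444

Under exogeneity and monotonicity, PN = (RR − 1) / RR = 1 − 1/RR.
PN = (1.8 − 1) / 1.8 = 0.8 / 1.8 ≈ 0.4444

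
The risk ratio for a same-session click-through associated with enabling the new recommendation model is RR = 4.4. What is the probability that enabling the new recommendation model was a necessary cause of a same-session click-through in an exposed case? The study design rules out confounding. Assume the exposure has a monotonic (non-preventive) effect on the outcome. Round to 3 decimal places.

PN ≈ 0.773

Under exogeneity and monotonicity, PN = (RR − 1) / RR = 1 − 1/RR.
PN = (4.4 − 1) / 4.4 = 3.4 / 4.4 ≈ 0.7727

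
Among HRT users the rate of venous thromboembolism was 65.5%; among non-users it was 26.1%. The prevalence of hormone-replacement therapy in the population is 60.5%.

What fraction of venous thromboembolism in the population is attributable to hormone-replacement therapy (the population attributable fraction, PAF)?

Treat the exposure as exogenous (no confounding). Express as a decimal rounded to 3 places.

PAF ≈ 0.477

p₁ = 0.655, p₀ = 0.261.
Overall risk P(Y=1) = π·p₁ + (1−π)·p₀ = 0.605×0.655 + 0.395×0.261 = 0.49937.
Under exogeneity, PAF = [P(Y=1) − p₀] / P(Y=1).
PAF = (0.49937 − 0.261) / 0.49937 ≈ 0.4773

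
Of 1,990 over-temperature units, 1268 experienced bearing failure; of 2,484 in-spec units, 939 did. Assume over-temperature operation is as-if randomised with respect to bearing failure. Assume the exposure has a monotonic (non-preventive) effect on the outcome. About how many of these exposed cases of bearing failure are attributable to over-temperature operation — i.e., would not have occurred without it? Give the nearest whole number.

p₁ = P(outcome | exposed) = 1268/1990 = 0.63719
p₀ = P(outcome | unexposed) = 939/2484 = 0.37802
PN = (p₁ − p₀)/p₁ = (0.63719 − 0.37802) / 0.63719 ≈ 0.40674.
Attributable cases ≈ PN × (exposed cases) = 0.40674 × 1268 ≈ 515.74.

about 516 cases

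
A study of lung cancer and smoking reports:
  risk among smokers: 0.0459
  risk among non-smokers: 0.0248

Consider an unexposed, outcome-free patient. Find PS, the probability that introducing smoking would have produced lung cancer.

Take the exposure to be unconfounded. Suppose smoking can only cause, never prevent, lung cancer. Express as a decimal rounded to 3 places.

Let p₁ = 0.0459, p₀ = 0.0248.
Under exogeneity and monotonicity, PS = (p₁ − p₀) / (1 − p₀).
PS = (0.0459 − 0.0248) / (1 − 0.0248) = 0.0211 / 0.9752 ≈ 0.0216

PS ≈ 0.022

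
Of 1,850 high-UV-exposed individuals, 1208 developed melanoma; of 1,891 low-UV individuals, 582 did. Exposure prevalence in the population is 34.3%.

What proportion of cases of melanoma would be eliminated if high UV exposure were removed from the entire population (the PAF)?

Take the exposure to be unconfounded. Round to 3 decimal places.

PAF ≈ 0.278

p₁ = P(outcome | exposed) = 1208/1850 = 0.65297
p₀ = P(outcome | unexposed) = 582/1891 = 0.30777
Overall risk P(Y=1) = π·p₁ + (1−π)·p₀ = 0.343×0.65297 + 0.657×0.30777 = 0.42618.
Under exogeneity, PAF = [P(Y=1) − p₀] / P(Y=1).
PAF = (0.42618 − 0.30777) / 0.42618 ≈ 0.2778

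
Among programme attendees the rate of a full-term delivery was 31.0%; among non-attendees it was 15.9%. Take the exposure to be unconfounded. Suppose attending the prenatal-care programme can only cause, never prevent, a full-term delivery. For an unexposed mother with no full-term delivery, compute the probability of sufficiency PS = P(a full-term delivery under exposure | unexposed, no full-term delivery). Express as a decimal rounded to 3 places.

PS ≈ 0.180

p₁ = 0.31, p₀ = 0.159.
Under exogeneity and monotonicity, PS = (p₁ − p₀) / (1 − p₀).
PS = (0.31 − 0.159) / (1 − 0.159) = 0.151 / 0.841 ≈ 0.1795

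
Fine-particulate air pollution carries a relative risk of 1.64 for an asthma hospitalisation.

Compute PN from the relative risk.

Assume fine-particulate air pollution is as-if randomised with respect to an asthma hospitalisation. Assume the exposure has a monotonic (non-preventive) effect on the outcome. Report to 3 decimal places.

PN ≈ 0.390

Under exogeneity and monotonicity, PN = (RR − 1) / RR = 1 − 1/RR.
PN = (1.64 − 1) / 1.64 = 0.64 / 1.64 ≈ 0.3902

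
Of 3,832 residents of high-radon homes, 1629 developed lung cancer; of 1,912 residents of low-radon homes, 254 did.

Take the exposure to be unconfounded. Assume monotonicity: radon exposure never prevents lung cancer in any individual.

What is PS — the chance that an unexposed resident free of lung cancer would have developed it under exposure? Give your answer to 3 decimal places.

PS ≈ 0.337

p₁ = P(outcome | exposed) = 1629/3832 = 0.4251
p₀ = P(outcome | unexposed) = 254/1912 = 0.13285
Under exogeneity and monotonicity, PS = (p₁ − p₀) / (1 − p₀).
PS = (0.4251 − 0.13285) / (1 − 0.13285) = 0.29226 / 0.86715 ≈ 0.3370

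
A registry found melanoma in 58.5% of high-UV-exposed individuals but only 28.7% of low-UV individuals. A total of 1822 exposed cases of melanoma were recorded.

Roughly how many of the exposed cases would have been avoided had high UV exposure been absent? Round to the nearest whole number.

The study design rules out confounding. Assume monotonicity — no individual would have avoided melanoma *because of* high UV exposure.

about 928 cases

p₁ = 0.585, p₀ = 0.287.
PN = (p₁ − p₀)/p₁ = (0.585 − 0.287) / 0.585 ≈ 0.50940.
Attributable cases ≈ PN × (exposed cases) = 0.50940 × 1822 ≈ 928.13.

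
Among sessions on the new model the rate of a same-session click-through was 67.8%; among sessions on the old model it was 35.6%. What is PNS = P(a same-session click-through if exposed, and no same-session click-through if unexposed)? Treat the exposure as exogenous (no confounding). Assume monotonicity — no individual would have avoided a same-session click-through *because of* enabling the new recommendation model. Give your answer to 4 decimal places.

PNS ≈ 0.3220

p₁ = 0.678, p₀ = 0.356.
Under exogeneity and monotonicity, PNS = p₁ − p₀.
PNS = 0.678 − 0.356 = 0.322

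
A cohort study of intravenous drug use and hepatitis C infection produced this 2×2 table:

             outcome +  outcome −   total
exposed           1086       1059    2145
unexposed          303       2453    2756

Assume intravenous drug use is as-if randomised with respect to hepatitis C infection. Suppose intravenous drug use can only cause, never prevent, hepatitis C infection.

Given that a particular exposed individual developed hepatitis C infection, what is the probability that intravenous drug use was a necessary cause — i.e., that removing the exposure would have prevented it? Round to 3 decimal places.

PN ≈ 0.783

p₁ = P(outcome | exposed) = 1086/2145 = 0.50629
p₀ = P(outcome | unexposed) = 303/2756 = 0.10994
Under exogeneity and monotonicity, PN = (p₁ − p₀)/p₁.
PN = (0.50629 − 0.10994) / 0.50629 ≈ 0.7828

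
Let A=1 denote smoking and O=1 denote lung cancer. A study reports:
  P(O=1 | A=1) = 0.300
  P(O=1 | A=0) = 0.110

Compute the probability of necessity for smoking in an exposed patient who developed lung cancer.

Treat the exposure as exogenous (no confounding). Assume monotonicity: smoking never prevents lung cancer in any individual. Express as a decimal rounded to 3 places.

Let p₁ = 0.3, p₀ = 0.11.
Under exogeneity and monotonicity, PN = (p₁ − p₀) / p₁.
PN = (0.3 − 0.11) / 0.3 = 0.19 / 0.3 ≈ 0.6333

PN ≈ 0.633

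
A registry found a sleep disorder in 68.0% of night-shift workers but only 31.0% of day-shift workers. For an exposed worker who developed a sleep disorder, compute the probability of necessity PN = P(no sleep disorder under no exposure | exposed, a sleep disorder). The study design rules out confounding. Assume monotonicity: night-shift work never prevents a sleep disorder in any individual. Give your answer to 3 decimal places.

p₁ = 0.68, p₀ = 0.31.
Under exogeneity and monotonicity, PN = (p₁ − p₀) / p₁.
PN = (0.68 − 0.31) / 0.68 = 0.37 / 0.68 ≈ 0.5441

PN ≈ 0.544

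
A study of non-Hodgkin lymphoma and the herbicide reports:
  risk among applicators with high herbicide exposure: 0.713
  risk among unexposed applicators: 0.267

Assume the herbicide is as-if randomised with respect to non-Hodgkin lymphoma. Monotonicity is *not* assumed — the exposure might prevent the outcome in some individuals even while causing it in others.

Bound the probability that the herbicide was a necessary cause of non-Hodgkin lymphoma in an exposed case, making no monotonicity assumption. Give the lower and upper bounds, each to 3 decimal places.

0.626 ≤ PN ≤ 1.000

Let p₁ = 0.713, p₀ = 0.267.
Under exogeneity alone the bounds on PN are max{0,(p₁−p₀)/p₁} ≤ PN ≤ min{1,(1−p₀)/p₁}.
  lower = (p₁ − p₀)/p₁ = 0.446 / 0.713 ≈ 0.6255
  upper = min{1, (1 − p₀)/p₁} = 0.733 / 0.713 ≈ 1.0281 → capped at 1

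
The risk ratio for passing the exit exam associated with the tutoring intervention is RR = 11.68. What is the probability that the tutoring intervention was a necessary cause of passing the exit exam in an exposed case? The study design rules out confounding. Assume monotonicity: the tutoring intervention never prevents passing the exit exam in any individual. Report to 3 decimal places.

Under exogeneity and monotonicity, PN = (RR − 1) / RR = 1 − 1/RR.
PN = (11.68 − 1) / 11.68 = 10.68 / 11.68 ≈ 0.9144

PN ≈ 0.914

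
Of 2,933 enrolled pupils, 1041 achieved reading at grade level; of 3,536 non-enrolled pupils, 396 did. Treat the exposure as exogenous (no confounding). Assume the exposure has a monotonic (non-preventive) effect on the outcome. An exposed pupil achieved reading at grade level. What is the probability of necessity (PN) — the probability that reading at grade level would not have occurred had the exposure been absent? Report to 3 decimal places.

PN ≈ 0.684

p₁ = P(outcome | exposed) = 1041/2933 = 0.35493
p₀ = P(outcome | unexposed) = 396/3536 = 0.11199
Under exogeneity and monotonicity, PN = (p₁ − p₀) / p₁.
PN = (0.35493 − 0.11199) / 0.35493 = 0.24294 / 0.35493 ≈ 0.6845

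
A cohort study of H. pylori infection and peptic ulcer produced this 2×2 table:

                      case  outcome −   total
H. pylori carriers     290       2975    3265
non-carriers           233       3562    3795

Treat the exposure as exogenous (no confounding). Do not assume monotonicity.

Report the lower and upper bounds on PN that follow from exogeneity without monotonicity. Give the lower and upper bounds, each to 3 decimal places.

p₁ = P(outcome | exposed) = 290/3265 = 0.088821
p₀ = P(outcome | unexposed) = 233/3795 = 0.061397
Under exogeneity alone the bounds on PN are max{0,(p₁−p₀)/p₁} ≤ PN ≤ min{1,(1−p₀)/p₁}.
  lower = (p₁ − p₀)/p₁ = 0.027424 / 0.088821 ≈ 0.3088
  upper = min{1, (1 − p₀)/p₁} = 0.9386 / 0.088821 ≈ 10.5674 → capped at 1

0.309 ≤ PN ≤ 1.000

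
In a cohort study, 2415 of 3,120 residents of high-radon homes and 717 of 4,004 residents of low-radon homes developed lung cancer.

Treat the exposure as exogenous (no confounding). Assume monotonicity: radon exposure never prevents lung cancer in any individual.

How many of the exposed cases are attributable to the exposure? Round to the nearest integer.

p₁ = P(outcome | exposed) = 2415/3120 = 0.77404
p₀ = P(outcome | unexposed) = 717/4004 = 0.17907
PN = (p₁ − p₀)/p₁ = (0.77404 − 0.17907) / 0.77404 ≈ 0.76865.
Attributable cases ≈ PN × (exposed cases) = 0.76865 × 2415 ≈ 1856.30.

about 1856 cases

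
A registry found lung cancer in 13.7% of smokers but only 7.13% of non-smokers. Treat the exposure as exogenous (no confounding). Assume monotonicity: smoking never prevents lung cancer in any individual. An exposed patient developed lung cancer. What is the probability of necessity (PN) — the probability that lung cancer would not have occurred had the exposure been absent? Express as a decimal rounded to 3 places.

p₁ = 0.137, p₀ = 0.0713.
Under exogeneity and monotonicity, PN = (p₁ − p₀) / p₁.
PN = (0.137 − 0.0713) / 0.137 = 0.0657 / 0.137 ≈ 0.4796

PN ≈ 0.480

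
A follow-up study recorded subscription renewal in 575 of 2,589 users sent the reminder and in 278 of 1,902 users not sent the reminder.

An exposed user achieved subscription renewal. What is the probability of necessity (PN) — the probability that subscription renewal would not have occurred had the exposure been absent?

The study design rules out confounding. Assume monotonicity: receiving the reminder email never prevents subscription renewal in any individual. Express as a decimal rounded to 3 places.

p₁ = P(outcome | exposed) = 575/2589 = 0.22209
p₀ = P(outcome | unexposed) = 278/1902 = 0.14616
Under exogeneity and monotonicity, PN = (p₁ − p₀) / p₁.
PN = (0.22209 − 0.14616) / 0.22209 = 0.075932 / 0.22209 ≈ 0.3419

PN ≈ 0.342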